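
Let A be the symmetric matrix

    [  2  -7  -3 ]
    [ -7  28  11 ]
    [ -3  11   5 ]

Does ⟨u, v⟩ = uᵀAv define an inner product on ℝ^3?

yes

Leading principal minors: Δ_1 = 2, Δ_2 = 7, Δ_3 = 3.
All leading principal minors are positive, so by Sylvester's criterion Q is positive definite.
⟨·,·⟩ is an inner product exactly when A is positive definite.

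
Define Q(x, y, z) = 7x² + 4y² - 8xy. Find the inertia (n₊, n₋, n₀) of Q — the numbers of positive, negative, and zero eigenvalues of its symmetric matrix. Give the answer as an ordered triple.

(2, 0, 1)

The symmetric matrix is A = [[7, -4, 0], [-4, 4, 0], [0, 0, 0]].
Congruent diagonalization of A (simultaneous row and column reduction) yields pivots 7, 12/7, 0.
Counting signs: 2 positive, 1 zero.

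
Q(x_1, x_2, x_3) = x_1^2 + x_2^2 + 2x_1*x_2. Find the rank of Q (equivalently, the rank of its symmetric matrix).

1

Write A = [[1, 1, 0], [1, 1, 0], [0, 0, 0]].
Congruent diagonalization of A (simultaneous row and column reduction) yields pivots 1, 0, 0.
So there are 1 positive, 2 zero pivots.
The rank is the number of nonzero pivots: 1.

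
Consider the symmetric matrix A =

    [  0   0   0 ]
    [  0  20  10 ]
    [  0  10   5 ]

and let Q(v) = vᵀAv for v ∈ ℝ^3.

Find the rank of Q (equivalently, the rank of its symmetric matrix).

1

Row-reducing A symmetrically gives the diagonal entries 0, 20, 0.
So there are 1 positive, 2 zero pivots.
The rank is the number of nonzero pivots: 1.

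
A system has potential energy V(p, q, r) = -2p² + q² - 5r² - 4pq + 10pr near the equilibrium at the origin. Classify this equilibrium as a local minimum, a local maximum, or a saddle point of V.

The Hessian at the origin is H = [[-4, -4, 10], [-4, 2, 0], [10, 0, -10]].
Congruent diagonalization of H (simultaneous row and column reduction) yields pivots -4, 6, -5/3.
That gives 1 positive, 2 negative pivots.
H is indefinite, so the origin is a saddle point.

saddle point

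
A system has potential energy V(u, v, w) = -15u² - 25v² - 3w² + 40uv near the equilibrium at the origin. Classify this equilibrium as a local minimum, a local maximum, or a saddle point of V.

The Hessian at the origin is H = [[-30, 40, 0], [40, -50, 0], [0, 0, -6]].
Congruent diagonalization of H (simultaneous row and column reduction) yields pivots -30, 10/3, -6.
So there are 1 positive, 2 negative pivots.
H is indefinite, so the origin is a saddle point.

saddle point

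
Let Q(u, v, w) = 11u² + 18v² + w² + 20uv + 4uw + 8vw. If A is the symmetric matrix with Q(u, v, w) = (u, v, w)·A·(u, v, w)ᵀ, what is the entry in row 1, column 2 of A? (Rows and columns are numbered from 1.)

10

The coefficient of u·v in Q is 20. For a symmetric A this equals A[1,2] + A[2,1] = 2·A[1,2].
So A[1,2] = 20/2 = 10.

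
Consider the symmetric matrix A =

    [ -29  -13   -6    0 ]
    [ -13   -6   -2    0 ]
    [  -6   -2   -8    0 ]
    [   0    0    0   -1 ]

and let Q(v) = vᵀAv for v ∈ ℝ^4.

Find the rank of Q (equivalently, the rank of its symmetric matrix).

Symmetric row and column elimination reduces A to a congruent diagonal form with pivots -29, -5/29, -4, -1.
So there are 4 negative pivots.
The rank is the number of nonzero pivots: 4.

4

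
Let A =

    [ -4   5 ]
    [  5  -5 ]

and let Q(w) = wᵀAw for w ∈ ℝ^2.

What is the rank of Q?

2

Symmetric row and column elimination reduces A to a congruent diagonal form with pivots -4, 5/4.
Counting signs: 1 positive, 1 negative.
The rank is the number of nonzero pivots: 2.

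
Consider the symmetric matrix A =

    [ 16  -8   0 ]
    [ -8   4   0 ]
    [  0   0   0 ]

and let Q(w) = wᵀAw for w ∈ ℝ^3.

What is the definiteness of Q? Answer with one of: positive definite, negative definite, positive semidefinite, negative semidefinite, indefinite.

positive semidefinite

Applying the same elementary operations to the rows and columns of A produces a congruent diagonal matrix with entries 16, 0, 0.
Counting signs: 1 positive, 2 zero.
Hence Q is positive semidefinite.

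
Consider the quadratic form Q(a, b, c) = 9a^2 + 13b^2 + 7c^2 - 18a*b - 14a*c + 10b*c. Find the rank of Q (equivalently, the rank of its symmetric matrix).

3

The symmetric matrix is A = [[9, -9, -7], [-9, 13, 5], [-7, 5, 7]].
An LDLᵀ factorisation of A has diagonal entries 9, 4, 5/9.
Counting signs: 3 positive.
The rank is the number of nonzero pivots: 3.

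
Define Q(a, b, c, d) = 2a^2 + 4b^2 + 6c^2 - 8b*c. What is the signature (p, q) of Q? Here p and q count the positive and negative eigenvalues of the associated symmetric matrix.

(3, 0)

The symmetric matrix is A = [[2, 0, 0, 0], [0, 4, -4, 0], [0, -4, 6, 0], [0, 0, 0, 0]].
Applying the same elementary operations to the rows and columns of A produces a congruent diagonal matrix with entries 2, 4, 2, 0.
Counting signs: 3 positive, 1 zero.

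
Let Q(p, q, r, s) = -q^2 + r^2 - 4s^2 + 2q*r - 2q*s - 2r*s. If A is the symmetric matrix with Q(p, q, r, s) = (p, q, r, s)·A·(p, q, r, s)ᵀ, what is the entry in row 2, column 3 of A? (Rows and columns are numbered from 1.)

1

The coefficient of q·r in Q is 2. For a symmetric A this equals A[2,3] + A[3,2] = 2·A[2,3].
So A[2,3] = 2/2 = 1.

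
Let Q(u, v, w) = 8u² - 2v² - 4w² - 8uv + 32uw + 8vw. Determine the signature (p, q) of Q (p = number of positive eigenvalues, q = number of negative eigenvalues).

(1, 1)

The associated matrix is A = [[8, -4, 16], [-4, -2, 4], [16, 4, -4]].
Row-reducing A symmetrically gives the diagonal entries 8, -4, 0.
Counting signs: 1 positive, 1 negative, 1 zero.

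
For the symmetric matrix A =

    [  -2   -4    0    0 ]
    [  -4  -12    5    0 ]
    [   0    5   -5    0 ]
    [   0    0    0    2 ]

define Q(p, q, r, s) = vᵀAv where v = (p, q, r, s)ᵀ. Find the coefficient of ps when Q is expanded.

The coefficient of ps is A[1,4] + A[4,1] = 2·0 = 0.

0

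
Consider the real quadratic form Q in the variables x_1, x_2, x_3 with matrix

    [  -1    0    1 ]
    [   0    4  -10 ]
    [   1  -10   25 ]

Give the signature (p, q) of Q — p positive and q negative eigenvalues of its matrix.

(2, 1)

Congruent diagonalization of A (simultaneous row and column reduction) yields pivots -1, 4, 1.
Counting signs: 2 positive, 1 negative.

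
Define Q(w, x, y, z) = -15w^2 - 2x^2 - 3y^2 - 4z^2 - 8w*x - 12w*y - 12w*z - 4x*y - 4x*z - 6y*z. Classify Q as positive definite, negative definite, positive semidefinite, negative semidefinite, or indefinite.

negative definite

The symmetric matrix is A = [[-15, -4, -6, -6], [-4, -2, -2, -2], [-6, -2, -3, -3], [-6, -2, -3, -4]].
Row-reducing A symmetrically gives the diagonal entries -15, -14/15, -3/7, -1.
Counting signs: 4 negative.
Hence Q is negative definite.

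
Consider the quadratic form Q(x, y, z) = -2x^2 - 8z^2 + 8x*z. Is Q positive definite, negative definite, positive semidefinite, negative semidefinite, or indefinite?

Write A = [[-2, 0, 4], [0, 0, 0], [4, 0, -8]].
Congruent diagonalization of A (simultaneous row and column reduction) yields pivots -2, 0, 0.
So there are 1 negative, 2 zero pivots.
Hence Q is negative semidefinite.

negative semidefinite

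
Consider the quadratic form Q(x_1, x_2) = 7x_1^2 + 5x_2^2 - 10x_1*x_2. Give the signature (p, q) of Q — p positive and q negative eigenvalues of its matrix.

Write A = [[7, -5], [-5, 5]].
Congruent diagonalization of A (simultaneous row and column reduction) yields pivots 7, 10/7.
So there are 2 positive pivots.

(2, 0)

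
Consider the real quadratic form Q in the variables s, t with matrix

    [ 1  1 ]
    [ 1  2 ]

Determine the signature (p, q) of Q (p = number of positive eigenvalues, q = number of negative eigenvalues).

Symmetric row and column elimination reduces A to a congruent diagonal form with pivots 1, 1.
So there are 2 positive pivots.

(2, 0)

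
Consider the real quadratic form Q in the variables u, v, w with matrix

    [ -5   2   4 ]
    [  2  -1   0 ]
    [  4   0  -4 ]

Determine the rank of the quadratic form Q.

3

Symmetric row and column elimination reduces A to a congruent diagonal form with pivots -5, -1/5, 12.
Counting signs: 1 positive, 2 negative.
The rank is the number of nonzero pivots: 3.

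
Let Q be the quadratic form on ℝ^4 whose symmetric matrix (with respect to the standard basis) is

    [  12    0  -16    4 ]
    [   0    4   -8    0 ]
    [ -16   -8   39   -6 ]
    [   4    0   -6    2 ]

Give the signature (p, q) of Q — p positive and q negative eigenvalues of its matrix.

Symmetric row and column elimination reduces A to a congruent diagonal form with pivots 12, 4, 5/3, 2/5.
So there are 4 positive pivots.

(4, 0)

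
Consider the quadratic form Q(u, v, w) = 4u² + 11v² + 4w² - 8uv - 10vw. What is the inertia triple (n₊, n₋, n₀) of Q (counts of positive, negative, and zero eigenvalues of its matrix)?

The associated matrix is A = [[4, -4, 0], [-4, 11, -5], [0, -5, 4]].
Symmetric row and column elimination reduces A to a congruent diagonal form with pivots 4, 7, 3/7.
That gives 3 positive pivots.

(3, 0, 0)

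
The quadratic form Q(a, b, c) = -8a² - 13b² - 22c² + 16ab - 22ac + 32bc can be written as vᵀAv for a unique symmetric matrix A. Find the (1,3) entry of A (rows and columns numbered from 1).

-11

The coefficient of a·c in Q is -22. For a symmetric A this equals A[1,3] + A[3,1] = 2·A[1,3].
So A[1,3] = -22/2 = -11.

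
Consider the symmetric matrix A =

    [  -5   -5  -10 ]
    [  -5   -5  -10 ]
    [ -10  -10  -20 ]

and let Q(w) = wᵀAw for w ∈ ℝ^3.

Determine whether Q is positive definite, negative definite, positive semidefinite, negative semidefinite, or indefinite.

Applying the same elementary operations to the rows and columns of A produces a congruent diagonal matrix with entries -5, 0, 0.
That gives 1 negative, 2 zero pivots.
Hence Q is negative semidefinite.

negative semidefinite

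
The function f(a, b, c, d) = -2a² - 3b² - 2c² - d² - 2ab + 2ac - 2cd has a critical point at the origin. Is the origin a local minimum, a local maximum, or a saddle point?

The Hessian at the origin is H = [[-4, -2, 2, 0], [-2, -6, 0, 0], [2, 0, -4, -2], [0, 0, -2, -2]].
Congruent diagonalization of H (simultaneous row and column reduction) yields pivots -4, -5, -14/5, -4/7.
That gives 4 negative pivots.
H is negative definite, so the origin is a strict local maximum.

local maximum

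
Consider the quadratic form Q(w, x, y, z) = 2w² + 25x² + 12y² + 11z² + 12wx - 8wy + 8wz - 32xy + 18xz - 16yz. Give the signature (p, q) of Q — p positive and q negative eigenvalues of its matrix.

Write A = [[2, 6, -4, 4], [6, 25, -16, 9], [-4, -16, 12, -8], [4, 9, -8, 11]].
Applying the same elementary operations to the rows and columns of A produces a congruent diagonal matrix with entries 2, 7, 12/7, 0.
Counting signs: 3 positive, 1 zero.

(3, 0)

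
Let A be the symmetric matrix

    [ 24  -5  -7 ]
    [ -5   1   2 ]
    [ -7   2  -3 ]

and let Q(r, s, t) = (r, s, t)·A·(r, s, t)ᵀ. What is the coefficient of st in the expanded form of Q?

4

The coefficient of st is A[2,3] + A[3,2] = 2·2 = 4.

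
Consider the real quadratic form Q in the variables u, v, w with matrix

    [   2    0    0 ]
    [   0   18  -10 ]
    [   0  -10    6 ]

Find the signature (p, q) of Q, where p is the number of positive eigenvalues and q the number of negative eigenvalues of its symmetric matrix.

(3, 0)

Symmetric row and column elimination reduces A to a congruent diagonal form with pivots 2, 18, 4/9.
So there are 3 positive pivots.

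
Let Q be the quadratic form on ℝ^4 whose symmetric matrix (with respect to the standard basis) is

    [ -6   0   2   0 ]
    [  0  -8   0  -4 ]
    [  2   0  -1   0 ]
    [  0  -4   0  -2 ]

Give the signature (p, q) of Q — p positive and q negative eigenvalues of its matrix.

(0, 3)

Symmetric row and column elimination reduces A to a congruent diagonal form with pivots -6, -8, -1/3, 0.
Counting signs: 3 negative, 1 zero.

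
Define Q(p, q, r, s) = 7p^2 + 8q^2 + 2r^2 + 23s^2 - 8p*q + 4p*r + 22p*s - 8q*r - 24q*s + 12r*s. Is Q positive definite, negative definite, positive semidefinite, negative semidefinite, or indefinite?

The symmetric matrix is A = [[7, -4, 2, 11], [-4, 8, -4, -12], [2, -4, 2, 6], [11, -12, 6, 23]].
Symmetric row and column elimination reduces A to a congruent diagonal form with pivots 7, 40/7, 0, 0.
So there are 2 positive, 2 zero pivots.
Hence Q is positive semidefinite.

positive semidefinite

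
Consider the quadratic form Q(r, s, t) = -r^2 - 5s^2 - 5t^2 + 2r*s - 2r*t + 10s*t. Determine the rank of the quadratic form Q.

The associated matrix is A = [[-1, 1, -1], [1, -5, 5], [-1, 5, -5]].
Row-reducing A symmetrically gives the diagonal entries -1, -4, 0.
That gives 2 negative, 1 zero pivots.
The rank is the number of nonzero pivots: 2.

2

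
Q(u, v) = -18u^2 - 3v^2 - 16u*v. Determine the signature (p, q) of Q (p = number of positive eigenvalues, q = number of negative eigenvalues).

Write A = [[-18, -8], [-8, -3]].
Row-reducing A symmetrically gives the diagonal entries -18, 5/9.
That gives 1 positive, 1 negative pivots.

(1, 1)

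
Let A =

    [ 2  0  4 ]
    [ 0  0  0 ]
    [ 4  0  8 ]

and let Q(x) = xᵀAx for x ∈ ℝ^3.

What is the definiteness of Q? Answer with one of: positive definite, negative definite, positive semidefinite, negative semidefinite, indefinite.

positive semidefinite

Applying the same elementary operations to the rows and columns of A produces a congruent diagonal matrix with entries 2, 0, 0.
So there are 1 positive, 2 zero pivots.
Hence Q is positive semidefinite.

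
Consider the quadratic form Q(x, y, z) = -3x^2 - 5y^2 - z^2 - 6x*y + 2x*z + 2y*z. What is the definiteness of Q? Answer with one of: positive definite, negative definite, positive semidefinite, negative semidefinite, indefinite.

The symmetric matrix of Q is A = [[-3, -3, 1], [-3, -5, 1], [1, 1, -1]].
Leading principal minors: Δ_1 = -3, Δ_2 = 6, Δ_3 = -4.
The signs alternate starting with Δ_1 < 0, so by Sylvester's criterion Q is negative definite.

negative definite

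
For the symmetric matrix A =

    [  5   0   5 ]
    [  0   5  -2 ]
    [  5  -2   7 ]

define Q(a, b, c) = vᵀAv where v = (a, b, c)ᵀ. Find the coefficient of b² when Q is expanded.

5

The coefficient of b² is the diagonal entry A[2,2] = 5.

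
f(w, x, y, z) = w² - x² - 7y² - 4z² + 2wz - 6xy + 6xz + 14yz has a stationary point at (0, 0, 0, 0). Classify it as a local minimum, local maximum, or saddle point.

saddle point

The Hessian at the origin is H = [[2, 0, 0, 2], [0, -2, -6, 6], [0, -6, -14, 14], [2, 6, 14, -8]].
Applying the same elementary operations to the rows and columns of H produces a congruent diagonal matrix with entries 2, -2, 4, 4.
So there are 3 positive, 1 negative pivots.
H is indefinite, so the origin is a saddle point.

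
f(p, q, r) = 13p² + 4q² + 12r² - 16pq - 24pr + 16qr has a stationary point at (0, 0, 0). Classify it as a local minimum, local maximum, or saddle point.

The Hessian at the origin is H = [[26, -16, -24], [-16, 8, 16], [-24, 16, 24]].
Congruent diagonalization of H (simultaneous row and column reduction) yields pivots 26, -24/13, 8/3.
That gives 2 positive, 1 negative pivots.
H is indefinite, so the origin is a saddle point.

saddle point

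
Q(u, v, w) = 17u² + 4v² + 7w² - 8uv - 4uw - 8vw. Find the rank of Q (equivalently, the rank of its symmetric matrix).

3

The associated matrix is A = [[17, -4, -2], [-4, 4, -4], [-2, -4, 7]].
Applying the same elementary operations to the rows and columns of A produces a congruent diagonal matrix with entries 17, 52/17, 3/13.
That gives 3 positive pivots.
The rank is the number of nonzero pivots: 3.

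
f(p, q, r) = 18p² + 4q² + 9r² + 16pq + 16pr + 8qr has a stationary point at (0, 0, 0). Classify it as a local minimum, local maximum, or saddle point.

The Hessian at the origin is H = [[36, 16, 16], [16, 8, 8], [16, 8, 18]].
Row-reducing H symmetrically gives the diagonal entries 36, 8/9, 10.
That gives 3 positive pivots.
H is positive definite, so the origin is a strict local minimum.

local minimum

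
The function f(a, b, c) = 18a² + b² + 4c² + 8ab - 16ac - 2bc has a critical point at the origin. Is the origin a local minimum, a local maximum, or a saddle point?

The Hessian at the origin is H = [[36, 8, -16], [8, 2, -2], [-16, -2, 8]].
Symmetric row and column elimination reduces H to a congruent diagonal form with pivots 36, 2/9, -10.
That gives 2 positive, 1 negative pivots.
H is indefinite, so the origin is a saddle point.

saddle point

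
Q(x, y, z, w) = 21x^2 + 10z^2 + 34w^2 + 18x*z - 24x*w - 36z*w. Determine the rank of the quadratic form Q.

3

Write A = [[21, 0, 9, -12], [0, 0, 0, 0], [9, 0, 10, -18], [-12, 0, -18, 34]].
Congruent diagonalization of A (simultaneous row and column reduction) yields pivots 21, 0, 43/7, 10/43.
So there are 3 positive, 1 zero pivots.
The rank is the number of nonzero pivots: 3.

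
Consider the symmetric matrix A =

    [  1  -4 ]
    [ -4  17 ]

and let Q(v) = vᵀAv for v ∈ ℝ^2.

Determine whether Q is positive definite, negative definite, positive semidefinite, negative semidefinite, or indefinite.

positive definite

For the 2×2 matrix [[1, -4], [-4, 17]]: det = 1·17 − (-4)² = 1, trace = 18.
det > 0 so both eigenvalues share the sign of the trace; trace = 18 > 0 ⇒ both positive.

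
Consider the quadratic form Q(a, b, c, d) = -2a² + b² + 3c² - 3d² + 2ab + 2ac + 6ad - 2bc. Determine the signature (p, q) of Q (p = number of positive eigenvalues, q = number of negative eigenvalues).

(2, 2)

The symmetric matrix is A = [[-2, 1, 1, 3], [1, 1, -1, 0], [1, -1, 3, 0], [3, 0, 0, -3]].
Row-reducing A symmetrically gives the diagonal entries -2, 3/2, 10/3, -6/5.
So there are 2 positive, 2 negative pivots.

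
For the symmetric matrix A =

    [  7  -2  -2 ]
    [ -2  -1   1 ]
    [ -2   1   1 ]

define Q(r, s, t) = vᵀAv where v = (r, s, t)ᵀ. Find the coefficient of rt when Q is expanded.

The coefficient of rt is A[1,3] + A[3,1] = 2·(-2) = -4.

-4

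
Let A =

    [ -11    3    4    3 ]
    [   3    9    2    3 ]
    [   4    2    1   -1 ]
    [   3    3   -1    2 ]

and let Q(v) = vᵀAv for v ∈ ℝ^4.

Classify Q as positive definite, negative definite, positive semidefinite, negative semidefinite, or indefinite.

An LDLᵀ factorisation of A has diagonal entries -11, 108/11, 40/27, 1/2.
That gives 3 positive, 1 negative pivots.
Hence Q is indefinite.

indefinite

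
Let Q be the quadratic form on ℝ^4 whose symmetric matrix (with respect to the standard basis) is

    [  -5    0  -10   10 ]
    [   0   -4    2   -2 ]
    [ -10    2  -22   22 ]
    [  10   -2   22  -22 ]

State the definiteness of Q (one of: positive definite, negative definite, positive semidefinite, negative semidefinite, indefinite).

Applying the same elementary operations to the rows and columns of A produces a congruent diagonal matrix with entries -5, -4, -1, 0.
That gives 3 negative, 1 zero pivots.
Hence Q is negative semidefinite.

negative semidefinite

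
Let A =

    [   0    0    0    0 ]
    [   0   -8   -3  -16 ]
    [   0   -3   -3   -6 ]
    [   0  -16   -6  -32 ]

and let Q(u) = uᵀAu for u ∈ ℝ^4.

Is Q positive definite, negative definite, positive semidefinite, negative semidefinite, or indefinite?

Congruent diagonalization of A (simultaneous row and column reduction) yields pivots 0, -8, -15/8, 0.
Counting signs: 2 negative, 2 zero.
Hence Q is negative semidefinite.

negative semidefinite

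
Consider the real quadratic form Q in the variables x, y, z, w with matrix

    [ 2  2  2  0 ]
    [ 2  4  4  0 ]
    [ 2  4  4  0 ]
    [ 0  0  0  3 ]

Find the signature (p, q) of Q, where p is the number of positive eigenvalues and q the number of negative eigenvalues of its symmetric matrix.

(3, 0)

Symmetric row and column elimination reduces A to a congruent diagonal form with pivots 2, 2, 0, 3.
So there are 3 positive, 1 zero pivots.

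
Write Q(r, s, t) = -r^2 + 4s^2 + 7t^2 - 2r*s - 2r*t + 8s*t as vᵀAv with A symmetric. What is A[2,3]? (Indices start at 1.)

4

The coefficient of s·t in Q is 8. For a symmetric A this equals A[2,3] + A[3,2] = 2·A[2,3].
So A[2,3] = 8/2 = 4.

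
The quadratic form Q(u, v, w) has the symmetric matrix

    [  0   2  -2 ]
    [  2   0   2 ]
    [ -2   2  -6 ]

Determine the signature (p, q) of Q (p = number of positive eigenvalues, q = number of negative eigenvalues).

(1, 2)

By Sylvester's law of inertia any congruent diagonalization of A has 1 positive, 2 negative and 0 zero entries.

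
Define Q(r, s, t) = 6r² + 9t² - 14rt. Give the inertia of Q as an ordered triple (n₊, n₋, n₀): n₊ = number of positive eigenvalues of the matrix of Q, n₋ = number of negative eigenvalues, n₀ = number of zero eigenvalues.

(2, 0, 1)

The symmetric matrix is A = [[6, 0, -7], [0, 0, 0], [-7, 0, 9]].
Applying the same elementary operations to the rows and columns of A produces a congruent diagonal matrix with entries 6, 0, 5/6.
That gives 2 positive, 1 zero pivots.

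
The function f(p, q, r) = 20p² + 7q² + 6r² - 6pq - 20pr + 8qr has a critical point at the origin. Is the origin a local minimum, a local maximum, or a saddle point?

The Hessian at the origin is H = [[40, -6, -20], [-6, 14, 8], [-20, 8, 12]].
Symmetric row and column elimination reduces H to a congruent diagonal form with pivots 40, 131/10, 12/131.
So there are 3 positive pivots.
H is positive definite, so the origin is a strict local minimum.

local minimum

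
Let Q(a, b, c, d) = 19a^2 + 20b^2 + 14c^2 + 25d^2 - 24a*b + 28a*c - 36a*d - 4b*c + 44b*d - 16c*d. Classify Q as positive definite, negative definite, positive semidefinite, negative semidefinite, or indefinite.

indefinite

The associated matrix is A = [[19, -12, 14, -18], [-12, 20, -2, 22], [14, -2, 14, -8], [-18, 22, -8, 25]].
Symmetric row and column elimination reduces A to a congruent diagonal form with pivots 19, 236/19, -5/59, 3.
That gives 3 positive, 1 negative pivots.
Hence Q is indefinite.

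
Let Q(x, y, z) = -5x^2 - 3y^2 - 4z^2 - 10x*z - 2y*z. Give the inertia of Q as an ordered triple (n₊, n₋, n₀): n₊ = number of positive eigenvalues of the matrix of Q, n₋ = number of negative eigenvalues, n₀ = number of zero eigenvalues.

The associated matrix is A = [[-5, 0, -5], [0, -3, -1], [-5, -1, -4]].
Congruent diagonalization of A (simultaneous row and column reduction) yields pivots -5, -3, 4/3.
Counting signs: 1 positive, 2 negative.

(1, 2, 0)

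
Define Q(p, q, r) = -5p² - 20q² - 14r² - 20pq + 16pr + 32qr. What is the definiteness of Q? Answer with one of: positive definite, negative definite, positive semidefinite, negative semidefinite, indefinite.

The symmetric matrix is A = [[-5, -10, 8], [-10, -20, 16], [8, 16, -14]].
Row-reducing A symmetrically gives the diagonal entries -5, 0, -6/5.
So there are 2 negative, 1 zero pivots.
Hence Q is negative semidefinite.

negative semidefinite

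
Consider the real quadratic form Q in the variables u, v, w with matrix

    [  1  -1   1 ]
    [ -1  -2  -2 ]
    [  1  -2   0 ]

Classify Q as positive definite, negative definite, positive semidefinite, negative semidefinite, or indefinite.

Row-reducing A symmetrically gives the diagonal entries 1, -3, -2/3.
Counting signs: 1 positive, 2 negative.
Hence Q is indefinite.

indefinite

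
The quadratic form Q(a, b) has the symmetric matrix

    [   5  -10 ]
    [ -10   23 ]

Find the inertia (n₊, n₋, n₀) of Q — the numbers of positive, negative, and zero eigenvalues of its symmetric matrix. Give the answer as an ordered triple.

Symmetric row and column elimination reduces A to a congruent diagonal form with pivots 5, 3.
That gives 2 positive pivots.

(2, 0, 0)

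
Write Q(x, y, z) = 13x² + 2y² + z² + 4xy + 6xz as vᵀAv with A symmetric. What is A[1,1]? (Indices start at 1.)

The coefficient of x² in Q is 13, and that is exactly A[1,1].

13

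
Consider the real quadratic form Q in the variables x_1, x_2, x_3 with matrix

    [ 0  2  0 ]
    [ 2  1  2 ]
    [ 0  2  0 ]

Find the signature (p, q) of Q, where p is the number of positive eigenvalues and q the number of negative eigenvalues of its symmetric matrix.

By Sylvester's law of inertia any congruent diagonalization of A has 1 positive, 1 negative and 1 zero entries.

(1, 1)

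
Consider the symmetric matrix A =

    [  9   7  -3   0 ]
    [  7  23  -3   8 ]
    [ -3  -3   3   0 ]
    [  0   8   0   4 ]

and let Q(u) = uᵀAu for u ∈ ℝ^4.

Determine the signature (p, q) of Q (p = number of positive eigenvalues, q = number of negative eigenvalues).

(4, 0)

Row-reducing A symmetrically gives the diagonal entries 9, 158/9, 156/79, 4/13.
Counting signs: 4 positive.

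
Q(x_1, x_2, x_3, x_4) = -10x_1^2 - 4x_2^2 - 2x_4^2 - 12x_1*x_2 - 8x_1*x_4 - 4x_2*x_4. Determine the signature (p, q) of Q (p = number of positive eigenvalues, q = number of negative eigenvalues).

(0, 2)

The associated matrix is A = [[-10, -6, 0, -4], [-6, -4, 0, -2], [0, 0, 0, 0], [-4, -2, 0, -2]].
Symmetric row and column elimination reduces A to a congruent diagonal form with pivots -10, -2/5, 0, 0.
So there are 2 negative, 2 zero pivots.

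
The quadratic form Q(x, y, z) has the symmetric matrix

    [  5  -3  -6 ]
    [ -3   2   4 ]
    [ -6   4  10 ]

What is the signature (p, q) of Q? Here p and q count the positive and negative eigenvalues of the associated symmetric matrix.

(3, 0)

Congruent diagonalization of A (simultaneous row and column reduction) yields pivots 5, 1/5, 2.
That gives 3 positive pivots.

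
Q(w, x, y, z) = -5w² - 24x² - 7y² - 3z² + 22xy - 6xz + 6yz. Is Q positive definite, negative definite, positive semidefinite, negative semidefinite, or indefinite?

negative definite

Write A = [[-5, 0, 0, 0], [0, -24, 11, -3], [0, 11, -7, 3], [0, -3, 3, -3]].
Applying the same elementary operations to the rows and columns of A produces a congruent diagonal matrix with entries -5, -24, -47/24, -60/47.
Counting signs: 4 negative.
Hence Q is negative definite.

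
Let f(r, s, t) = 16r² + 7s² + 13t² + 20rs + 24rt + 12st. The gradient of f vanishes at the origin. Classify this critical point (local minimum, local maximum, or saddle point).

The Hessian at the origin is H = [[32, 20, 24], [20, 14, 12], [24, 12, 26]].
Congruent diagonalization of H (simultaneous row and column reduction) yields pivots 32, 3/2, 2.
Counting signs: 3 positive.
H is positive definite, so the origin is a strict local minimum.

local minimum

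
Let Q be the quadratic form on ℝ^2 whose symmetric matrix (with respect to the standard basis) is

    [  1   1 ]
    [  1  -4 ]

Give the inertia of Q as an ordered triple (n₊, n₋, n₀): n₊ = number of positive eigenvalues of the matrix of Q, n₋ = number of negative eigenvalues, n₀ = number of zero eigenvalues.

Congruent diagonalization of A (simultaneous row and column reduction) yields pivots 1, -5.
Counting signs: 1 positive, 1 negative.

(1, 1, 0)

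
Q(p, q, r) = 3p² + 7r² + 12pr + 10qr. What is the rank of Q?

3

The symmetric matrix is A = [[3, 0, 6], [0, 0, 5], [6, 5, 7]].
Row reduction of A gives 3 nonzero rows, so rank A = 3.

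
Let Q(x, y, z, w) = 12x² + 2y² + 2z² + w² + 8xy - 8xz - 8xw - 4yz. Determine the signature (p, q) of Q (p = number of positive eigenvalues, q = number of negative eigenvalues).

(2, 1)

The symmetric matrix is A = [[12, 4, -4, -4], [4, 2, -2, 0], [-4, -2, 2, 0], [-4, 0, 0, 1]].
Symmetric row and column elimination reduces A to a congruent diagonal form with pivots 12, 2/3, 0, -3.
That gives 2 positive, 1 negative, 1 zero pivots.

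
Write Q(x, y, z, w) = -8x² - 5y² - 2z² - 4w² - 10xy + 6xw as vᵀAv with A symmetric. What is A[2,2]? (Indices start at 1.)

-5

The coefficient of y² in Q is -5, and that is exactly A[2,2].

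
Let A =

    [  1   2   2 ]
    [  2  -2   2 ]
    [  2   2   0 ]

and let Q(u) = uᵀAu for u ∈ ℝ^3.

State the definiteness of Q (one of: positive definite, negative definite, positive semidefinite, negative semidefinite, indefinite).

An LDLᵀ factorisation of A has diagonal entries 1, -6, -10/3.
So there are 1 positive, 2 negative pivots.
Hence Q is indefinite.

indefinite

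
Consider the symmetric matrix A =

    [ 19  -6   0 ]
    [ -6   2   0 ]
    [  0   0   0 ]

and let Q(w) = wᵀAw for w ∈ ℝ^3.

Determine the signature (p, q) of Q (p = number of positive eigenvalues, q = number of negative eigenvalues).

Symmetric row and column elimination reduces A to a congruent diagonal form with pivots 19, 2/19, 0.
So there are 2 positive, 1 zero pivots.

(2, 0)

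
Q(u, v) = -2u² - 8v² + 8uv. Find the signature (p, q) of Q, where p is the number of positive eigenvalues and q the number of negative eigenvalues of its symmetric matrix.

The symmetric matrix is A = [[-2, 4], [4, -8]].
Symmetric row and column elimination reduces A to a congruent diagonal form with pivots -2, 0.
Counting signs: 1 negative, 1 zero.

(0, 1)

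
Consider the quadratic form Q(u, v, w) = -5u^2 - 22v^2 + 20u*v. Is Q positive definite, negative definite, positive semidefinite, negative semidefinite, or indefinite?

The associated matrix is A = [[-5, 10, 0], [10, -22, 0], [0, 0, 0]].
Congruent diagonalization of A (simultaneous row and column reduction) yields pivots -5, -2, 0.
So there are 2 negative, 1 zero pivots.
Hence Q is negative semidefinite.

negative semidefinite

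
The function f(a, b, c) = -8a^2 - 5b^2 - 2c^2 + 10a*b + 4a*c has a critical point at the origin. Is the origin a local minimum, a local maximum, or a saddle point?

The Hessian at the origin is H = [[-16, 10, 4], [10, -10, 0], [4, 0, -4]].
Row-reducing H symmetrically gives the diagonal entries -16, -15/4, -4/3.
Counting signs: 3 negative.
H is negative definite, so the origin is a strict local maximum.

local maximum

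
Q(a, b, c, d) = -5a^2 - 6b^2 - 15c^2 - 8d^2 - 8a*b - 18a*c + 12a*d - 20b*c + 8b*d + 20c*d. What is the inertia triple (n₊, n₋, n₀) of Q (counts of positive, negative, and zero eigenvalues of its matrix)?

The symmetric matrix is A = [[-5, -4, -9, 6], [-4, -6, -10, 4], [-9, -10, -15, 10], [6, 4, 10, -8]].
Symmetric row and column elimination reduces A to a congruent diagonal form with pivots -5, -14/5, 4, -4/7.
That gives 1 positive, 3 negative pivots.

(1, 3, 0)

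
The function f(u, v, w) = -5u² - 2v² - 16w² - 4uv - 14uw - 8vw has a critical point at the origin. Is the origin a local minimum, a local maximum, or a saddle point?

The Hessian at the origin is H = [[-10, -4, -14], [-4, -4, -8], [-14, -8, -32]].
Row-reducing H symmetrically gives the diagonal entries -10, -12/5, -10.
That gives 3 negative pivots.
H is negative definite, so the origin is a strict local maximum.

local maximum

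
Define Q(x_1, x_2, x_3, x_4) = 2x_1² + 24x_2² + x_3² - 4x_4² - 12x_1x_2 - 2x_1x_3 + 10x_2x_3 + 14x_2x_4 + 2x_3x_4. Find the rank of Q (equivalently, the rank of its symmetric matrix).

The associated matrix is A = [[2, -6, -1, 0], [-6, 24, 5, 7], [-1, 5, 1, 1], [0, 7, 1, -4]].
Symmetric row and column elimination reduces A to a congruent diagonal form with pivots 2, 6, -1/6, -3/2.
That gives 2 positive, 2 negative pivots.
The rank is the number of nonzero pivots: 4.

4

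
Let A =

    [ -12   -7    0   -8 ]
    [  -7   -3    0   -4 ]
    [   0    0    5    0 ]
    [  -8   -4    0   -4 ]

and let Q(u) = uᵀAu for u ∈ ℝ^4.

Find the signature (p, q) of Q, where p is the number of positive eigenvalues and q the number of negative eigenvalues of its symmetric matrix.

(3, 1)

Congruent diagonalization of A (simultaneous row and column reduction) yields pivots -12, 13/12, 5, 12/13.
So there are 3 positive, 1 negative pivots.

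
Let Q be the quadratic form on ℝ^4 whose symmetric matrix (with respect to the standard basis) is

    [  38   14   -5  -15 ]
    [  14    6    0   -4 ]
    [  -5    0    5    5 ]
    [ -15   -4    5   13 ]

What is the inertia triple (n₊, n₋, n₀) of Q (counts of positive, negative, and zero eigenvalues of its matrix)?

Row-reducing A symmetrically gives the diagonal entries 38, 16/19, 5/16, 4.
That gives 4 positive pivots.

(4, 0, 0)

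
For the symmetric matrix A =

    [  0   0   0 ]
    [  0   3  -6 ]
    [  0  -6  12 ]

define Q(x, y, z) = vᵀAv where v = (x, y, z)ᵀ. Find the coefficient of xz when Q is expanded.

0

The coefficient of xz is A[1,3] + A[3,1] = 2·0 = 0.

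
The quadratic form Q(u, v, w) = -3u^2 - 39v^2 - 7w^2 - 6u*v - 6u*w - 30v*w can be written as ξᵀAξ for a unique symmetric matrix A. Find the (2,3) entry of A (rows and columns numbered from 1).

-15

The coefficient of v·w in Q is -30. For a symmetric A this equals A[2,3] + A[3,2] = 2·A[2,3].
So A[2,3] = -30/2 = -15.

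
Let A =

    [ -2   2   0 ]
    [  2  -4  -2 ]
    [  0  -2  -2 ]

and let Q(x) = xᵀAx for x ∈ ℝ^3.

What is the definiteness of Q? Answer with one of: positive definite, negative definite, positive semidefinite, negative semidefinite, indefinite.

negative semidefinite

Row-reducing A symmetrically gives the diagonal entries -2, -2, 0.
So there are 2 negative, 1 zero pivots.
Hence Q is negative semidefinite.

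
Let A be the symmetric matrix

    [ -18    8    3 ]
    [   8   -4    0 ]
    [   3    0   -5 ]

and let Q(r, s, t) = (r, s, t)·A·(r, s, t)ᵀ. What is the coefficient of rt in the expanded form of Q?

6

The coefficient of rt is A[1,3] + A[3,1] = 2·3 = 6.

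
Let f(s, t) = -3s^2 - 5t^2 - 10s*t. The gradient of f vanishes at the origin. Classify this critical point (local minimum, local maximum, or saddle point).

The Hessian at the origin is H = [[-6, -10], [-10, -10]].
det H = -6·-10 − (-10)² = -40 < 0, so H is indefinite.
Therefore the origin is a saddle point.

saddle point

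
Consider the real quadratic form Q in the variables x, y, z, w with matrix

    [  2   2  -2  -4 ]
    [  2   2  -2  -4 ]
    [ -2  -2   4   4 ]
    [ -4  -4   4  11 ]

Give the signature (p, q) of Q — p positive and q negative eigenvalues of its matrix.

(3, 0)

Symmetric row and column elimination reduces A to a congruent diagonal form with pivots 2, 0, 2, 3.
Counting signs: 3 positive, 1 zero.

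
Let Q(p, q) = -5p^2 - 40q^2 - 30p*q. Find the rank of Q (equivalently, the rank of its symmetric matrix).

Write A = [[-5, -15], [-15, -40]].
Congruent diagonalization of A (simultaneous row and column reduction) yields pivots -5, 5.
Counting signs: 1 positive, 1 negative.
The rank is the number of nonzero pivots: 2.

2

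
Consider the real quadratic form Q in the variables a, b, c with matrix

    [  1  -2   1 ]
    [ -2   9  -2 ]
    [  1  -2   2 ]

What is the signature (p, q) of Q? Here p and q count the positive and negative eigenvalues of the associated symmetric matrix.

(3, 0)

Row-reducing A symmetrically gives the diagonal entries 1, 5, 1.
Counting signs: 3 positive.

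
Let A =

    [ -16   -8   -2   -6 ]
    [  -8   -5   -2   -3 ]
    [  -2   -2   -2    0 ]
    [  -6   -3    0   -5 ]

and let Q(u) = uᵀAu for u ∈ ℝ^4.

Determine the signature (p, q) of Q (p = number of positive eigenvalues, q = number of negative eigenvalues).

An LDLᵀ factorisation of A has diagonal entries -16, -1, -3/4, -2.
Counting signs: 4 negative.

(0, 4)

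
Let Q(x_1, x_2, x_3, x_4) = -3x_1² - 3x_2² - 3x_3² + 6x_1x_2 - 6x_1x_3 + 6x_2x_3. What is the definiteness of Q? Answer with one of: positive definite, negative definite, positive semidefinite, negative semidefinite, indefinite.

The associated matrix is A = [[-3, 3, -3, 0], [3, -3, 3, 0], [-3, 3, -3, 0], [0, 0, 0, 0]].
Applying the same elementary operations to the rows and columns of A produces a congruent diagonal matrix with entries -3, 0, 0, 0.
So there are 1 negative, 3 zero pivots.
Hence Q is negative semidefinite.

negative semidefinite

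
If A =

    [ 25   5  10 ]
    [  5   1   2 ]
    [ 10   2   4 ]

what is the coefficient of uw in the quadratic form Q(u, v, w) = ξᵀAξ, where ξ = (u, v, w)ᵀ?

The coefficient of uw is A[1,3] + A[3,1] = 2·10 = 20.

20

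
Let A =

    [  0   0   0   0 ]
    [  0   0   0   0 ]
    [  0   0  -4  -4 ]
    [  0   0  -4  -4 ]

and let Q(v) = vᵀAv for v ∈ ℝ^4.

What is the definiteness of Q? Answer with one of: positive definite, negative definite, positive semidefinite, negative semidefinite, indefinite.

Row-reducing A symmetrically gives the diagonal entries 0, 0, -4, 0.
That gives 1 negative, 3 zero pivots.
Hence Q is negative semidefinite.

negative semidefinite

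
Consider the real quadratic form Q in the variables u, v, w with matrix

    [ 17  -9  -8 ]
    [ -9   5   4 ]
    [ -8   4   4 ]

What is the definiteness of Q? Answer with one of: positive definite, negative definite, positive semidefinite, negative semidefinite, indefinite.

Row-reducing A symmetrically gives the diagonal entries 17, 4/17, 0.
That gives 2 positive, 1 zero pivots.
Hence Q is positive semidefinite.

positive semidefinite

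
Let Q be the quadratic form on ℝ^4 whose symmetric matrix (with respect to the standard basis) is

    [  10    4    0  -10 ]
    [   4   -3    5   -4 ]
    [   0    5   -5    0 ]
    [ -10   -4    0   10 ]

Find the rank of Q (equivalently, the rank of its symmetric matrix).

3

Row-reducing A symmetrically gives the diagonal entries 10, -23/5, 10/23, 0.
So there are 2 positive, 1 negative, 1 zero pivots.
The rank is the number of nonzero pivots: 3.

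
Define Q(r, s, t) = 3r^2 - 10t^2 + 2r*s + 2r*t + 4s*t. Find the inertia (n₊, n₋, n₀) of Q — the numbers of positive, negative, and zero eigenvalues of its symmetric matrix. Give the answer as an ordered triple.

(1, 2, 0)

The associated matrix is A = [[3, 1, 1], [1, 0, 2], [1, 2, -10]].
Row-reducing A symmetrically gives the diagonal entries 3, -1/3, -2.
Counting signs: 1 positive, 2 negative.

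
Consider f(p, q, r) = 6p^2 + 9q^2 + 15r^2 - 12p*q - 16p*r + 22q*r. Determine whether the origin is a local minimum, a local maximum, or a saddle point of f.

The Hessian at the origin is H = [[12, -12, -16], [-12, 18, 22], [-16, 22, 30]].
An LDLᵀ factorisation of H has diagonal entries 12, 6, 8/3.
That gives 3 positive pivots.
H is positive definite, so the origin is a strict local minimum.

local minimum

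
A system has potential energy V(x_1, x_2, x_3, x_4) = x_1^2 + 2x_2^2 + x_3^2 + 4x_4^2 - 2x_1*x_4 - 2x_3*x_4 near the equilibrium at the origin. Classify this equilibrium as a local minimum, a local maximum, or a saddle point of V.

local minimum

The Hessian at the origin is H = [[2, 0, 0, -2], [0, 4, 0, 0], [0, 0, 2, -2], [-2, 0, -2, 8]].
An LDLᵀ factorisation of H has diagonal entries 2, 4, 2, 4.
That gives 4 positive pivots.
H is positive definite, so the origin is a strict local minimum.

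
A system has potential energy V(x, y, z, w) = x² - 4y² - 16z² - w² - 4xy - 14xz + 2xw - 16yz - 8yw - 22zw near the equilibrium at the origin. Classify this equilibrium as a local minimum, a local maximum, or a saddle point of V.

The Hessian at the origin is H = [[2, -4, -14, 2], [-4, -8, -16, -8], [-14, -16, -32, -22], [2, -8, -22, -2]].
An LDLᵀ factorisation of H has diagonal entries 2, -16, -9, -2.
So there are 1 positive, 3 negative pivots.
H is indefinite, so the origin is a saddle point.

saddle point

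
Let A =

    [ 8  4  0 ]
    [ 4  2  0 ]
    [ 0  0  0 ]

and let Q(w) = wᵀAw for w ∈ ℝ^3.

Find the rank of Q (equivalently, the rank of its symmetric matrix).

Congruent diagonalization of A (simultaneous row and column reduction) yields pivots 8, 0, 0.
Counting signs: 1 positive, 2 zero.
The rank is the number of nonzero pivots: 1.

1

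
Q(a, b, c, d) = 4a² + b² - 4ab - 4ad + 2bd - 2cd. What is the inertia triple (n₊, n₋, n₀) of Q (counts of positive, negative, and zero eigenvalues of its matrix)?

The symmetric matrix is A = [[4, -2, 0, -2], [-2, 1, 0, 1], [0, 0, 0, -1], [-2, 1, -1, 0]].
By Sylvester's law of inertia any congruent diagonalization of A has 2 positive, 1 negative and 1 zero entries.

(2, 1, 1)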